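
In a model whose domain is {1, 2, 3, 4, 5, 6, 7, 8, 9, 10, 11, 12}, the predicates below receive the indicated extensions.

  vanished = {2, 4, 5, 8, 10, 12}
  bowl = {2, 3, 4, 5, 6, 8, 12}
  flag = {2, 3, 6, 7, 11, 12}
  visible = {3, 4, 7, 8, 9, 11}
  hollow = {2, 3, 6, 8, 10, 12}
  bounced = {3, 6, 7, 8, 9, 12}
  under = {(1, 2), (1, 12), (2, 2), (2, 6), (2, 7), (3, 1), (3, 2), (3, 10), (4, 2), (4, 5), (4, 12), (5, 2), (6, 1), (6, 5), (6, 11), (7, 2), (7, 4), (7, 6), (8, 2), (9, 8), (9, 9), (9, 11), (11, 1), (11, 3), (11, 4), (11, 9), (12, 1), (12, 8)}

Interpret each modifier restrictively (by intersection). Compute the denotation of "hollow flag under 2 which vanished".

⟦under 2⟧ = {x : ⟨x, 2⟩ ∈ ⟦under⟧} = {1, 2, 3, 4, 5, 7, 8}
⟦which vanished⟧ = ⟦vanished⟧ = {2, 4, 5, 8, 10, 12}
⟦flag⟧ = {2, 3, 6, 7, 11, 12}
… ∩ ⟦under 2⟧ = {2, 3, 6, 7, 11, 12} ∩ {1, 2, 3, 4, 5, 7, 8} = {2, 3, 7}
… ∩ ⟦which vanished⟧ = {2, 3, 7} ∩ {2, 4, 5, 8, 10, 12} = {2}
… ∩ ⟦hollow⟧ = {2} ∩ {2, 3, 6, 8, 10, 12} = {2}
So ⟦hollow flag under 2 which vanished⟧ = {2}.

{2}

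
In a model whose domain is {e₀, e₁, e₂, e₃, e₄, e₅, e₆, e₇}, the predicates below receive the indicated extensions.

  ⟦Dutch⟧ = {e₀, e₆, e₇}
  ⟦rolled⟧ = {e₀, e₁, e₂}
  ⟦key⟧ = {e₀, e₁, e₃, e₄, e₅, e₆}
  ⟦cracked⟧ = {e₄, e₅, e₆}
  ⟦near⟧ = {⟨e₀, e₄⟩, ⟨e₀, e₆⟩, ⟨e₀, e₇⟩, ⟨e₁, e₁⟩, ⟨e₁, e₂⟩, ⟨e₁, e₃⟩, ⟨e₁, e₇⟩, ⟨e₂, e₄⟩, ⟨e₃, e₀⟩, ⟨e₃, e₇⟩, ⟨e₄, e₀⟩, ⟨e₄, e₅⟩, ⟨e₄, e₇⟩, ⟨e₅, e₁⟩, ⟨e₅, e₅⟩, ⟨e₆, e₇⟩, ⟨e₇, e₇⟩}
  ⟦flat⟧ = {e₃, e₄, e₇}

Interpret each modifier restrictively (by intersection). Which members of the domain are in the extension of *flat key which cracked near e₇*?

⟦which cracked⟧ = ⟦cracked⟧ = {e₄, e₅, e₆}
⟦near e₇⟧ = {x : ⟨x, e₇⟩ ∈ ⟦near⟧} = {e₀, e₁, e₃, e₄, e₆, e₇}
⟦key⟧ = {e₀, e₁, e₃, e₄, e₅, e₆}
… ∩ ⟦which cracked⟧ = {e₀, e₁, e₃, e₄, e₅, e₆} ∩ {e₄, e₅, e₆} = {e₄, e₅, e₆}
… ∩ ⟦near e₇⟧ = {e₄, e₅, e₆} ∩ {e₀, e₁, e₃, e₄, e₆, e₇} = {e₄, e₆}
… ∩ ⟦flat⟧ = {e₄, e₆} ∩ {e₃, e₄, e₇} = {e₄}
So ⟦flat key which cracked near e₇⟧ = {e₄}.

{e₄}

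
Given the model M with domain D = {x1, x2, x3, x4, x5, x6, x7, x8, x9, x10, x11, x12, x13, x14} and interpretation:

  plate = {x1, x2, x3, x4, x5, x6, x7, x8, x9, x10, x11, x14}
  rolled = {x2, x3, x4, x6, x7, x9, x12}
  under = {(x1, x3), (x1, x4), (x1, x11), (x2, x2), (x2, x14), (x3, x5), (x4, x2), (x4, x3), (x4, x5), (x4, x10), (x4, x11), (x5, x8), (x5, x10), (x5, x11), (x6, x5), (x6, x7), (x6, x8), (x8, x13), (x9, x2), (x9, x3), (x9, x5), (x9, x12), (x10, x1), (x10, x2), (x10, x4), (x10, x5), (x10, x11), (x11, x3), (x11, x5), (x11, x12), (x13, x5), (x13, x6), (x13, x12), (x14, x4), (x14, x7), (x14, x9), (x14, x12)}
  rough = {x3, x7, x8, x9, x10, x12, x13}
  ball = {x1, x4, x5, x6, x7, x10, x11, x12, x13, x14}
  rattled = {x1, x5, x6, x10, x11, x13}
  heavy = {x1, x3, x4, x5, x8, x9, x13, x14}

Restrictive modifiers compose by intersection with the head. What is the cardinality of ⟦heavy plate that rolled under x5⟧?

3

⟦that rolled⟧ = ⟦rolled⟧ = {x2, x3, x4, x6, x7, x9, x12}
⟦under x5⟧ = {x : ⟨x, x5⟩ ∈ ⟦under⟧} = {x3, x4, x6, x9, x10, x11, x13}
⟦plate⟧ = {x1, x2, x3, x4, x5, x6, x7, x8, x9, x10, x11, x14}
… ∩ ⟦that rolled⟧ = {x1, x2, x3, x4, x5, x6, x7, x8, x9, x10, x11, x14} ∩ {x2, x3, x4, x6, x7, x9, x12} = {x2, x3, x4, x6, x7, x9}
… ∩ ⟦under x5⟧ = {x2, x3, x4, x6, x7, x9} ∩ {x3, x4, x6, x9, x10, x11, x13} = {x3, x4, x6, x9}
… ∩ ⟦heavy⟧ = {x3, x4, x6, x9} ∩ {x1, x3, x4, x5, x8, x9, x13, x14} = {x3, x4, x9}
⟦heavy plate that rolled under x5⟧ = {x3, x4, x9}, so the cardinality is 3.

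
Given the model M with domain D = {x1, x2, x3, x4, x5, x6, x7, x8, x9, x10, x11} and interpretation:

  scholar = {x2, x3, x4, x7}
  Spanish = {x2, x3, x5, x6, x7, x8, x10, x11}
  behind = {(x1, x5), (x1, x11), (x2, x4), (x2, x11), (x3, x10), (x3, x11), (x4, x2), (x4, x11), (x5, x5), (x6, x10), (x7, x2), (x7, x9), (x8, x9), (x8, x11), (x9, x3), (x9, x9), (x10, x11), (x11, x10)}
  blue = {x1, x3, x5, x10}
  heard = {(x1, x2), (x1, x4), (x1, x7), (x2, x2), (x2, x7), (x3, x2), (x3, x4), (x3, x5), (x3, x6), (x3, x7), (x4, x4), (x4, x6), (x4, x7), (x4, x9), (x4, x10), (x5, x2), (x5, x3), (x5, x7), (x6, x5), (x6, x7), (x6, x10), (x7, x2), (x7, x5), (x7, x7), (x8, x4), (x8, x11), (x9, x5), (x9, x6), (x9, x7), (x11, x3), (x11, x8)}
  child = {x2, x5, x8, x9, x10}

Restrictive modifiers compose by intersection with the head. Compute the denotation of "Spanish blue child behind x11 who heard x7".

⟦behind x11⟧ = {x : ⟨x, x11⟩ ∈ ⟦behind⟧} = {x1, x2, x3, x4, x8, x10}
⟦who heard x7⟧ = {x : ⟨x, x7⟩ ∈ ⟦heard⟧} = {x1, x2, x3, x4, x5, x6, x7, x9}
⟦child⟧ = {x2, x5, x8, x9, x10}
… ∩ ⟦behind x11⟧ = {x2, x5, x8, x9, x10} ∩ {x1, x2, x3, x4, x8, x10} = {x2, x8, x10}
… ∩ ⟦who heard x7⟧ = {x2, x8, x10} ∩ {x1, x2, x3, x4, x5, x6, x7, x9} = {x2}
… ∩ ⟦Spanish⟧ = {x2} ∩ {x2, x3, x5, x6, x7, x8, x10, x11} = {x2}
… ∩ ⟦blue⟧ = {x2} ∩ {x1, x3, x5, x10} = ∅
So ⟦Spanish blue child behind x11 who heard x7⟧ = {}.

{}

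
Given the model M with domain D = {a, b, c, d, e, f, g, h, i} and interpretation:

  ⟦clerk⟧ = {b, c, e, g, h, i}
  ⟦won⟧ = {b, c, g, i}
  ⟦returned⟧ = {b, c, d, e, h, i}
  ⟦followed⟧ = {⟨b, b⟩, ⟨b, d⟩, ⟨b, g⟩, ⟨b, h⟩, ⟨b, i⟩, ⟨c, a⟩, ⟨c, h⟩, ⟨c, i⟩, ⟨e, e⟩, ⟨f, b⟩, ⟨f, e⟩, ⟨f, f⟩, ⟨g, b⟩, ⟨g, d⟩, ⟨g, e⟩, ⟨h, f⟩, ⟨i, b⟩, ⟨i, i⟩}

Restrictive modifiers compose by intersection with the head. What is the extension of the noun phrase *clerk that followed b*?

⟦that followed b⟧ = {x : ⟨x, b⟩ ∈ ⟦followed⟧} = {b, f, g, i}
⟦clerk⟧ = {b, c, e, g, h, i}
… ∩ ⟦that followed b⟧ = {b, c, e, g, h, i} ∩ {b, f, g, i} = {b, g, i}
So ⟦clerk that followed b⟧ = {b, g, i}.

{b, g, i}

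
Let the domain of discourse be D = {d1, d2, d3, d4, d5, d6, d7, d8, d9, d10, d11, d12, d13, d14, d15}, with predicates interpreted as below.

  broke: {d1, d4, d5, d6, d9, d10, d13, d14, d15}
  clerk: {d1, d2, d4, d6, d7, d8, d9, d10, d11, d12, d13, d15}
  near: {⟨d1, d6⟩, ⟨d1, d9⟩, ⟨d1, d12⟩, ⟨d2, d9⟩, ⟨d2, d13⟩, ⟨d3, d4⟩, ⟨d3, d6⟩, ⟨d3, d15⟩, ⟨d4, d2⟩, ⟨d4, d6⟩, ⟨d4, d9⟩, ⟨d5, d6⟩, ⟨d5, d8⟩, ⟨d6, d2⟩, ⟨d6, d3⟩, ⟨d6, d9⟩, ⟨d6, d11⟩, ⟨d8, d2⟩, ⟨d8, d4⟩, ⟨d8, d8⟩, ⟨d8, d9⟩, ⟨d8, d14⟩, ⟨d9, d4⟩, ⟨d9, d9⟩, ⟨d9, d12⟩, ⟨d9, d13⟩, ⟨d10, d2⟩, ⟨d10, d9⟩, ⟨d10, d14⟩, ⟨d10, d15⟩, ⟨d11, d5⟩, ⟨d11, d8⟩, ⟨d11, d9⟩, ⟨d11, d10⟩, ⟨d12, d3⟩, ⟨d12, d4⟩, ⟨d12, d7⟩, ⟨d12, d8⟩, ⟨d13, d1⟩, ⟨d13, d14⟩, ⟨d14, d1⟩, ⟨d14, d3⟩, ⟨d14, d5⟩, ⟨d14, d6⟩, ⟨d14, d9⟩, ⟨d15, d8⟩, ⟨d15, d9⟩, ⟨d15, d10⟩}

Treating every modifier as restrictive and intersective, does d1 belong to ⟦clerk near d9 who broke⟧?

yes

⟦near d9⟧ = {x : ⟨x, d9⟩ ∈ ⟦near⟧} = {d1, d2, d4, d6, d8, d9, d10, d11, d14, d15}
⟦who broke⟧ = ⟦broke⟧ = {d1, d4, d5, d6, d9, d10, d13, d14, d15}
⟦clerk⟧ = {d1, d2, d4, d6, d7, d8, d9, d10, d11, d12, d13, d15}
… ∩ ⟦near d9⟧ = {d1, d2, d4, d6, d7, d8, d9, d10, d11, d12, d13, d15} ∩ {d1, d2, d4, d6, d8, d9, d10, d11, d14, d15} = {d1, d2, d4, d6, d8, d9, d10, d11, d15}
… ∩ ⟦who broke⟧ = {d1, d2, d4, d6, d8, d9, d10, d11, d15} ∩ {d1, d4, d5, d6, d9, d10, d13, d14, d15} = {d1, d4, d6, d9, d10, d15}
⟦clerk near d9 who broke⟧ = {d1, d4, d6, d9, d10, d15}; d1 ∈ this set.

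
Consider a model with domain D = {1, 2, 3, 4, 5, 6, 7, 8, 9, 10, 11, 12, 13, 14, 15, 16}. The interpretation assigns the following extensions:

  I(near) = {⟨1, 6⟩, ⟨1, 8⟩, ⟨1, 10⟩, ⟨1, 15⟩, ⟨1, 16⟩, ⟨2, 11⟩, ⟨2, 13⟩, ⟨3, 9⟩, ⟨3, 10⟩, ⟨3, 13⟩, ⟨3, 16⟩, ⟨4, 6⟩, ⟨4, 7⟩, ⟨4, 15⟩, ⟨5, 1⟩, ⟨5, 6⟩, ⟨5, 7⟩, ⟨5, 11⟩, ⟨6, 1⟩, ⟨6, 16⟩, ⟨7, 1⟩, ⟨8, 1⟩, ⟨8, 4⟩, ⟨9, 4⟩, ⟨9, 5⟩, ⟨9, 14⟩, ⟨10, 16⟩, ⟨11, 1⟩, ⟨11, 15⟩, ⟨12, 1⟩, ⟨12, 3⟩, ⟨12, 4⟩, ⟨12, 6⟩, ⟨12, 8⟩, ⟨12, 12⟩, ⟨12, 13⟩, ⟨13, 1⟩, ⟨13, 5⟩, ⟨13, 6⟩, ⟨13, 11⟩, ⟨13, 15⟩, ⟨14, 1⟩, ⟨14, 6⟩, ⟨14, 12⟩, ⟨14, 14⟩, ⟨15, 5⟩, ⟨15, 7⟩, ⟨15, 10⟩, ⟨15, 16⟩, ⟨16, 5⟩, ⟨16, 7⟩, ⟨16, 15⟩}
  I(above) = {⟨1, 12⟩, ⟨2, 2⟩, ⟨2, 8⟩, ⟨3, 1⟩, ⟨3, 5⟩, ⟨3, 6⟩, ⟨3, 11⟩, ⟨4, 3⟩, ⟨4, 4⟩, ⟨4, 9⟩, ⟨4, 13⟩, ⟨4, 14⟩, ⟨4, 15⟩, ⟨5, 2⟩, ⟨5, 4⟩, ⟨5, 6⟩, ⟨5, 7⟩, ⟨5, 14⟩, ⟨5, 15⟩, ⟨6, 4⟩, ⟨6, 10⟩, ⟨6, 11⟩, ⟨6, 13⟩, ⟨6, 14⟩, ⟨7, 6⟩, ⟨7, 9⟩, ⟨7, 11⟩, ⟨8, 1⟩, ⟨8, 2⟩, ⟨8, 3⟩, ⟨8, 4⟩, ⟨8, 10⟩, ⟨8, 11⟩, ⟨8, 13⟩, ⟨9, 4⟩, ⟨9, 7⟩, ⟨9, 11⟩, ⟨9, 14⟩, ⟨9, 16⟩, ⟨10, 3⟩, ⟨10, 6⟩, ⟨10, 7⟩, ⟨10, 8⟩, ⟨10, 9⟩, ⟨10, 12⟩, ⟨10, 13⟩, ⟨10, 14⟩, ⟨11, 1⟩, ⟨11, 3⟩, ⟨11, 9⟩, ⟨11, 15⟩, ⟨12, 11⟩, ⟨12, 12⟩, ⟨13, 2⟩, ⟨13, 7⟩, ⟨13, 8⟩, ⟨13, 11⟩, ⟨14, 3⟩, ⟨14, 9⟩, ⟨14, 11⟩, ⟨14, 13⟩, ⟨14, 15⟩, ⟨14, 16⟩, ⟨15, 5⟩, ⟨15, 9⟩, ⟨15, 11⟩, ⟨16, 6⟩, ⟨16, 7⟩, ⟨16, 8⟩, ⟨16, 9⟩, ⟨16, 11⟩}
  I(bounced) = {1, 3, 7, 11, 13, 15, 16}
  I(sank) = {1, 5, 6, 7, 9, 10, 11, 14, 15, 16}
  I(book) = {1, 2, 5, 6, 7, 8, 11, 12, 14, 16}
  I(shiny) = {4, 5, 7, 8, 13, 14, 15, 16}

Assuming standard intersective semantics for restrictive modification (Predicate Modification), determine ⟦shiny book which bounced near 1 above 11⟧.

⟦which bounced⟧ = ⟦bounced⟧ = {1, 3, 7, 11, 13, 15, 16}
⟦near 1⟧ = {x : ⟨x, 1⟩ ∈ ⟦near⟧} = {5, 6, 7, 8, 11, 12, 13, 14}
⟦above 11⟧ = {x : ⟨x, 11⟩ ∈ ⟦above⟧} = {3, 6, 7, 8, 9, 12, 13, 14, 15, 16}
⟦book⟧ = {1, 2, 5, 6, 7, 8, 11, 12, 14, 16}
… ∩ ⟦which bounced⟧ = {1, 2, 5, 6, 7, 8, 11, 12, 14, 16} ∩ {1, 3, 7, 11, 13, 15, 16} = {1, 7, 11, 16}
… ∩ ⟦near 1⟧ = {1, 7, 11, 16} ∩ {5, 6, 7, 8, 11, 12, 13, 14} = {7, 11}
… ∩ ⟦above 11⟧ = {7, 11} ∩ {3, 6, 7, 8, 9, 12, 13, 14, 15, 16} = {7}
… ∩ ⟦shiny⟧ = {7} ∩ {4, 5, 7, 8, 13, 14, 15, 16} = {7}
So ⟦shiny book which bounced near 1 above 11⟧ = {7}.

{7}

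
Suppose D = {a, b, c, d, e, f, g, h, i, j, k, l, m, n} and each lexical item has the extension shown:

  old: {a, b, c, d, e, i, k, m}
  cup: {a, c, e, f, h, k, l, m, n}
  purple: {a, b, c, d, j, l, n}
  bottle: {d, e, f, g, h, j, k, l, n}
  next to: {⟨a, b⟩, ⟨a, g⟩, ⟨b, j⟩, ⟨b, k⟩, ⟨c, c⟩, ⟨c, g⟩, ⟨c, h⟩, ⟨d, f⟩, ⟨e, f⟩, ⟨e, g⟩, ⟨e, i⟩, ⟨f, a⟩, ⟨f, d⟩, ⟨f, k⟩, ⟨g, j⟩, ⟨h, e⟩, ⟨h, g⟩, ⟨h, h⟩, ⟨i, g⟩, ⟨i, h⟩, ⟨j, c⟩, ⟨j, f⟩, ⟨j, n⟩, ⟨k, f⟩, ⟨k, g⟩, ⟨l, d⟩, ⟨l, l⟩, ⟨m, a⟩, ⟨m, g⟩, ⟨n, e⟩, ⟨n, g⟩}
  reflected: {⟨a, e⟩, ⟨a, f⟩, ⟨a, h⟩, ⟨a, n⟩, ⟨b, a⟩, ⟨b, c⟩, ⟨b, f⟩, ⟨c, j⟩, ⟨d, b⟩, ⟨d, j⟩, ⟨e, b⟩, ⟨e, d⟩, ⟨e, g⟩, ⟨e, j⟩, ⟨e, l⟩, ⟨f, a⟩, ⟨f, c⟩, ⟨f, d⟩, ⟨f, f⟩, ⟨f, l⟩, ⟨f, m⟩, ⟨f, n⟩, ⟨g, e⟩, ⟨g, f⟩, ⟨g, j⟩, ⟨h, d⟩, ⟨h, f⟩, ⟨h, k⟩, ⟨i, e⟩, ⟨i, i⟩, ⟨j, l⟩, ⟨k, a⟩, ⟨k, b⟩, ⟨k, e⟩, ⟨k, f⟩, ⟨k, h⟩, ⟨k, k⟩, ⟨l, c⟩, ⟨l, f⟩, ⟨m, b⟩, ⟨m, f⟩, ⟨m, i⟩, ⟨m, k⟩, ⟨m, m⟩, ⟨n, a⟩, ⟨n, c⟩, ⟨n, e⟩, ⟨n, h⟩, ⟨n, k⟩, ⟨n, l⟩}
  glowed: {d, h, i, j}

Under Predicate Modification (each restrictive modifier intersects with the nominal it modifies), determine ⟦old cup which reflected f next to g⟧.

{a, k, m}

⟦which reflected f⟧ = {x : ⟨x, f⟩ ∈ ⟦reflected⟧} = {a, b, f, g, h, k, l, m}
⟦next to g⟧ = {x : ⟨x, g⟩ ∈ ⟦next to⟧} = {a, c, e, h, i, k, m, n}
⟦cup⟧ = {a, c, e, f, h, k, l, m, n}
… ∩ ⟦which reflected f⟧ = {a, c, e, f, h, k, l, m, n} ∩ {a, b, f, g, h, k, l, m} = {a, f, h, k, l, m}
… ∩ ⟦next to g⟧ = {a, f, h, k, l, m} ∩ {a, c, e, h, i, k, m, n} = {a, h, k, m}
… ∩ ⟦old⟧ = {a, h, k, m} ∩ {a, b, c, d, e, i, k, m} = {a, k, m}
So ⟦old cup which reflected f next to g⟧ = {a, k, m}.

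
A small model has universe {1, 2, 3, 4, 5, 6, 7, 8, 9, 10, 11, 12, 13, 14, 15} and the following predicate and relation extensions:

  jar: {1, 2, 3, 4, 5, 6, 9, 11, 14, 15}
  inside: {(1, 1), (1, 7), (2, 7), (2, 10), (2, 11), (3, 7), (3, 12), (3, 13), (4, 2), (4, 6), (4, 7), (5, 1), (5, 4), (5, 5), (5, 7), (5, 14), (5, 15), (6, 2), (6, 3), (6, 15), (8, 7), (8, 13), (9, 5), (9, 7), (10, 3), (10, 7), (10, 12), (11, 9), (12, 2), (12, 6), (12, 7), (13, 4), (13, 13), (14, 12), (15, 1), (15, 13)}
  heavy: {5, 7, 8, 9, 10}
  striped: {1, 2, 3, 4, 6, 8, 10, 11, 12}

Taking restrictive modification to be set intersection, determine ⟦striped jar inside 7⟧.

{1, 2, 3, 4}

⟦inside 7⟧ = {x : ⟨x, 7⟩ ∈ ⟦inside⟧} = {1, 2, 3, 4, 5, 8, 9, 10, 12}
⟦jar⟧ = {1, 2, 3, 4, 5, 6, 9, 11, 14, 15}
… ∩ ⟦inside 7⟧ = {1, 2, 3, 4, 5, 6, 9, 11, 14, 15} ∩ {1, 2, 3, 4, 5, 8, 9, 10, 12} = {1, 2, 3, 4, 5, 9}
… ∩ ⟦striped⟧ = {1, 2, 3, 4, 5, 9} ∩ {1, 2, 3, 4, 6, 8, 10, 11, 12} = {1, 2, 3, 4}
So ⟦striped jar inside 7⟧ = {1, 2, 3, 4}.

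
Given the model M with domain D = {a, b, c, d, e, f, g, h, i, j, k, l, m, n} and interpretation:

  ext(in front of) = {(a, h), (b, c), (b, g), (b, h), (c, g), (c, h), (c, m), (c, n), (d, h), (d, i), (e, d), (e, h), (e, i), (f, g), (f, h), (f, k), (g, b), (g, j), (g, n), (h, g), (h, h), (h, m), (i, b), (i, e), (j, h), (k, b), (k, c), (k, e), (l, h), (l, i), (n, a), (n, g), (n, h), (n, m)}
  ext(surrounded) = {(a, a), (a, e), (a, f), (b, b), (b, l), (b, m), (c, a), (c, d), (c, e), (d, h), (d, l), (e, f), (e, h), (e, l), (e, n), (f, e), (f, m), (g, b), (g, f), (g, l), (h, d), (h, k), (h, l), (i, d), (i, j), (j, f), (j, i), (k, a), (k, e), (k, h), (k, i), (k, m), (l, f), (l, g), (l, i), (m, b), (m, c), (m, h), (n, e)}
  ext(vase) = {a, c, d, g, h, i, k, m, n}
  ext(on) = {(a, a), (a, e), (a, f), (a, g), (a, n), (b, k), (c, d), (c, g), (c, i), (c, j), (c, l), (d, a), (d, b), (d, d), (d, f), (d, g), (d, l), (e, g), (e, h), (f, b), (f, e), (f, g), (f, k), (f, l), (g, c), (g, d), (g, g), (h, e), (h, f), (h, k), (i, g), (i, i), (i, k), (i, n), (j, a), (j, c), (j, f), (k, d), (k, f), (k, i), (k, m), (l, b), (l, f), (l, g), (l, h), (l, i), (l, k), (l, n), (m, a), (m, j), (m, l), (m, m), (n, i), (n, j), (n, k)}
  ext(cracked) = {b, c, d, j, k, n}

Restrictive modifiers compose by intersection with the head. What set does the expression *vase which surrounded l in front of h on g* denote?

{d}

⟦which surrounded l⟧ = {x : ⟨x, l⟩ ∈ ⟦surrounded⟧} = {b, d, e, g, h}
⟦in front of h⟧ = {x : ⟨x, h⟩ ∈ ⟦in front of⟧} = {a, b, c, d, e, f, h, j, l, n}
⟦on g⟧ = {x : ⟨x, g⟩ ∈ ⟦on⟧} = {a, c, d, e, f, g, i, l}
⟦vase⟧ = {a, c, d, g, h, i, k, m, n}
… ∩ ⟦which surrounded l⟧ = {a, c, d, g, h, i, k, m, n} ∩ {b, d, e, g, h} = {d, g, h}
… ∩ ⟦in front of h⟧ = {d, g, h} ∩ {a, b, c, d, e, f, h, j, l, n} = {d, h}
… ∩ ⟦on g⟧ = {d, h} ∩ {a, c, d, e, f, g, i, l} = {d}
So ⟦vase which surrounded l in front of h on g⟧ = {d}.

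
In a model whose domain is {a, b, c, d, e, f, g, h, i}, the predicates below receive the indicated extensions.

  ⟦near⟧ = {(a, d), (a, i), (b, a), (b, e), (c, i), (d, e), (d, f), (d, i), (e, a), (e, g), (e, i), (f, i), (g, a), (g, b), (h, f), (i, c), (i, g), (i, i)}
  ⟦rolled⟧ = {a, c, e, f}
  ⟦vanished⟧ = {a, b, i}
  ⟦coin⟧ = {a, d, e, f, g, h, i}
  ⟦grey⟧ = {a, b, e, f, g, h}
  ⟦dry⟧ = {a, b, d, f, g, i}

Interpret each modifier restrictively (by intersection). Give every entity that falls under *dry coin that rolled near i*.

⟦that rolled⟧ = ⟦rolled⟧ = {a, c, e, f}
⟦near i⟧ = {x : ⟨x, i⟩ ∈ ⟦near⟧} = {a, c, d, e, f, i}
⟦coin⟧ = {a, d, e, f, g, h, i}
… ∩ ⟦that rolled⟧ = {a, d, e, f, g, h, i} ∩ {a, c, e, f} = {a, e, f}
… ∩ ⟦near i⟧ = {a, e, f} ∩ {a, c, d, e, f, i} = {a, e, f}
… ∩ ⟦dry⟧ = {a, e, f} ∩ {a, b, d, f, g, i} = {a, f}
So ⟦dry coin that rolled near i⟧ = {a, f}.

{a, f}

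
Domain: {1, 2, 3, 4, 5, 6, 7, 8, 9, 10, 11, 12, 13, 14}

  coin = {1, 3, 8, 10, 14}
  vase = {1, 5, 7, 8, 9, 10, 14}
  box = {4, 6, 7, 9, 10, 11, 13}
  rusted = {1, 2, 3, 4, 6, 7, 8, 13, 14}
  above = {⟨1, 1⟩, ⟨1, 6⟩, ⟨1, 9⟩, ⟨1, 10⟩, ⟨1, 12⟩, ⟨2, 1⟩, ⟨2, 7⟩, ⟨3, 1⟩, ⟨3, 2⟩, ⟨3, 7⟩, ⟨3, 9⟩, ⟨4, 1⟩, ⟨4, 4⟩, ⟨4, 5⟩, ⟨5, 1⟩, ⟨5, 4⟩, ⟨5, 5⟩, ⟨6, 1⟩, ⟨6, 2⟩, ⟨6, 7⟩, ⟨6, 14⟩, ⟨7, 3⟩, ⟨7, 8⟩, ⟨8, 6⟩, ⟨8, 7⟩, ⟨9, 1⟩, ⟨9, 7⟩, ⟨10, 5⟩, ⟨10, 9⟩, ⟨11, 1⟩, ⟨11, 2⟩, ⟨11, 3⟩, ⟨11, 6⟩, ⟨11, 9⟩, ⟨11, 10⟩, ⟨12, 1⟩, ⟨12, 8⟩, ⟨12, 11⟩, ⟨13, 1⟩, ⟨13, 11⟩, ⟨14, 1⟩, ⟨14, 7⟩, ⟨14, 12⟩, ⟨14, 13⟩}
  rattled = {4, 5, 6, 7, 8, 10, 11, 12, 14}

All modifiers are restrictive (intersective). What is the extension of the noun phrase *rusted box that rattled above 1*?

⟦that rattled⟧ = ⟦rattled⟧ = {4, 5, 6, 7, 8, 10, 11, 12, 14}
⟦above 1⟧ = {x : ⟨x, 1⟩ ∈ ⟦above⟧} = {1, 2, 3, 4, 5, 6, 9, 11, 12, 13, 14}
⟦box⟧ = {4, 6, 7, 9, 10, 11, 13}
… ∩ ⟦that rattled⟧ = {4, 6, 7, 9, 10, 11, 13} ∩ {4, 5, 6, 7, 8, 10, 11, 12, 14} = {4, 6, 7, 10, 11}
… ∩ ⟦above 1⟧ = {4, 6, 7, 10, 11} ∩ {1, 2, 3, 4, 5, 6, 9, 11, 12, 13, 14} = {4, 6, 11}
… ∩ ⟦rusted⟧ = {4, 6, 11} ∩ {1, 2, 3, 4, 6, 7, 8, 13, 14} = {4, 6}
So ⟦rusted box that rattled above 1⟧ = {4, 6}.

{4, 6}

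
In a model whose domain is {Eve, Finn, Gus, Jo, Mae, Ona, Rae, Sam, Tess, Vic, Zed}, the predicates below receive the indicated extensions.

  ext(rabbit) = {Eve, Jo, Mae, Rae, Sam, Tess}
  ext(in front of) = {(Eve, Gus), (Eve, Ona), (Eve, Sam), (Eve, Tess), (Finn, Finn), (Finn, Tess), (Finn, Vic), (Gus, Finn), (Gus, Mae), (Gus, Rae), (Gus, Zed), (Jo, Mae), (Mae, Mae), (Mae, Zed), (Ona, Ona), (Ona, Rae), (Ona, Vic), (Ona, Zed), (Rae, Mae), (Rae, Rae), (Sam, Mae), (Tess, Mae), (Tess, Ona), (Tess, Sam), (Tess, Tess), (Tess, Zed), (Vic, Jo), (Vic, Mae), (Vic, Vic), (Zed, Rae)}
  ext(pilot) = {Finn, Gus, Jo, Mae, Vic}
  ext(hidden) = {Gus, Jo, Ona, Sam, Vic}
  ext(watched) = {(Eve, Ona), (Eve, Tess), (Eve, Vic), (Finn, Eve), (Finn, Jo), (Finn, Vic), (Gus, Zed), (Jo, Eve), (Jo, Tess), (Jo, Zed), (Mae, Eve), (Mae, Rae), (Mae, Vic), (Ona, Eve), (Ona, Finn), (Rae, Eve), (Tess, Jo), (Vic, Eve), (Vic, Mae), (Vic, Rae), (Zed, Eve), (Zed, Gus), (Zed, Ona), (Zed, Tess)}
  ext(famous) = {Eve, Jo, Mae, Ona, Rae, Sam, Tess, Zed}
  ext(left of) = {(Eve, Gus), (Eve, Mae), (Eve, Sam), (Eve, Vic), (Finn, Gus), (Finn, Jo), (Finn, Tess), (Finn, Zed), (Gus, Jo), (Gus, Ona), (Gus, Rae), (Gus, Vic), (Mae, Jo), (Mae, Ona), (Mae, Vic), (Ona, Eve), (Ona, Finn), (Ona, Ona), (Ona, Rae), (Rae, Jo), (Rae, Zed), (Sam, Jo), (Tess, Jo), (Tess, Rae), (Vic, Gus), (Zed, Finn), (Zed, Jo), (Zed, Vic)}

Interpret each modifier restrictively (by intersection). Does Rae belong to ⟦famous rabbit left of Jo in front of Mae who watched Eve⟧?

⟦left of Jo⟧ = {x : ⟨x, Jo⟩ ∈ ⟦left of⟧} = {Finn, Gus, Mae, Rae, Sam, Tess, Zed}
⟦in front of Mae⟧ = {x : ⟨x, Mae⟩ ∈ ⟦in front of⟧} = {Gus, Jo, Mae, Rae, Sam, Tess, Vic}
⟦who watched Eve⟧ = {x : ⟨x, Eve⟩ ∈ ⟦watched⟧} = {Finn, Jo, Mae, Ona, Rae, Vic, Zed}
⟦rabbit⟧ = {Eve, Jo, Mae, Rae, Sam, Tess}
… ∩ ⟦left of Jo⟧ = {Eve, Jo, Mae, Rae, Sam, Tess} ∩ {Finn, Gus, Mae, Rae, Sam, Tess, Zed} = {Mae, Rae, Sam, Tess}
… ∩ ⟦in front of Mae⟧ = {Mae, Rae, Sam, Tess} ∩ {Gus, Jo, Mae, Rae, Sam, Tess, Vic} = {Mae, Rae, Sam, Tess}
… ∩ ⟦who watched Eve⟧ = {Mae, Rae, Sam, Tess} ∩ {Finn, Jo, Mae, Ona, Rae, Vic, Zed} = {Mae, Rae}
… ∩ ⟦famous⟧ = {Mae, Rae} ∩ {Eve, Jo, Mae, Ona, Rae, Sam, Tess, Zed} = {Mae, Rae}
⟦famous rabbit left of Jo in front of Mae who watched Eve⟧ = {Mae, Rae}; Rae ∈ this set.

yes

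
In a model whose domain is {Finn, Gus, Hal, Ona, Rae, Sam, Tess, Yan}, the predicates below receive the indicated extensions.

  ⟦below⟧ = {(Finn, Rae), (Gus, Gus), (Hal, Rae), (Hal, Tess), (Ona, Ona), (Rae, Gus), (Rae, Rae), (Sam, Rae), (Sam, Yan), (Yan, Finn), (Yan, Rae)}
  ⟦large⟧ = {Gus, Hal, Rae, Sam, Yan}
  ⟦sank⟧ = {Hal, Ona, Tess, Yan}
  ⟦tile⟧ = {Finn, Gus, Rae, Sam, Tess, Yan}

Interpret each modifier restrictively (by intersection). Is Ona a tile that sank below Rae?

no

⟦that sank⟧ = ⟦sank⟧ = {Hal, Ona, Tess, Yan}
⟦below Rae⟧ = {x : ⟨x, Rae⟩ ∈ ⟦below⟧} = {Finn, Hal, Rae, Sam, Yan}
⟦tile⟧ = {Finn, Gus, Rae, Sam, Tess, Yan}
… ∩ ⟦that sank⟧ = {Finn, Gus, Rae, Sam, Tess, Yan} ∩ {Hal, Ona, Tess, Yan} = {Tess, Yan}
… ∩ ⟦below Rae⟧ = {Tess, Yan} ∩ {Finn, Hal, Rae, Sam, Yan} = {Yan}
⟦tile that sank below Rae⟧ = {Yan}; Ona ∉ this set.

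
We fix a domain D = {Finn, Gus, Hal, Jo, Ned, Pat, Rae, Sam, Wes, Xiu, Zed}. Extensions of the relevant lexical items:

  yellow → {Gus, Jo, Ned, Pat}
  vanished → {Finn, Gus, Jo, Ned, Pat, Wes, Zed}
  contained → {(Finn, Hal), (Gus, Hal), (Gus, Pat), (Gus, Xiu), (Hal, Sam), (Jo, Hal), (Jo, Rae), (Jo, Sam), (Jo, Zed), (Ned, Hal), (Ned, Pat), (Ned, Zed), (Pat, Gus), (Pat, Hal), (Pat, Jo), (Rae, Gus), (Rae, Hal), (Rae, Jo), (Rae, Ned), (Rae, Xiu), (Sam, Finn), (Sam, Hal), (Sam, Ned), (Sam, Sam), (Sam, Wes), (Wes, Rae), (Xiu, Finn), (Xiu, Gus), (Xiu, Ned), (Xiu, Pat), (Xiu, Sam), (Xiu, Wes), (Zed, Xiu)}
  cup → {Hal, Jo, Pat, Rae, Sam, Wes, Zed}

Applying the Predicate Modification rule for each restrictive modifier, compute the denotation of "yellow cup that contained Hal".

⟦that contained Hal⟧ = {x : ⟨x, Hal⟩ ∈ ⟦contained⟧} = {Finn, Gus, Jo, Ned, Pat, Rae, Sam}
⟦cup⟧ = {Hal, Jo, Pat, Rae, Sam, Wes, Zed}
… ∩ ⟦that contained Hal⟧ = {Hal, Jo, Pat, Rae, Sam, Wes, Zed} ∩ {Finn, Gus, Jo, Ned, Pat, Rae, Sam} = {Jo, Pat, Rae, Sam}
… ∩ ⟦yellow⟧ = {Jo, Pat, Rae, Sam} ∩ {Gus, Jo, Ned, Pat} = {Jo, Pat}
So ⟦yellow cup that contained Hal⟧ = {Jo, Pat}.

{Jo, Pat}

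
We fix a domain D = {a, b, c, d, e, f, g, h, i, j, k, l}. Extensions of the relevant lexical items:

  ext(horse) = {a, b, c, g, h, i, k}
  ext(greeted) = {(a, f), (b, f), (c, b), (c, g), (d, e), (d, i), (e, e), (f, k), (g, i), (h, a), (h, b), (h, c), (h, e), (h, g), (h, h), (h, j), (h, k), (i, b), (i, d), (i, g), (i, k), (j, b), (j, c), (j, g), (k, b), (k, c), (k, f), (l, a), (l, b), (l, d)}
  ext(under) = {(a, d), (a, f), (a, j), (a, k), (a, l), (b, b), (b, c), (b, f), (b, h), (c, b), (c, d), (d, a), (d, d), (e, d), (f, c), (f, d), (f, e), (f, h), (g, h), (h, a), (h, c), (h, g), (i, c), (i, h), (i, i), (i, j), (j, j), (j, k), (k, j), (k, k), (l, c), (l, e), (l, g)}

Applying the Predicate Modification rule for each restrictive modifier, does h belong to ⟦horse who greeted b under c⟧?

yes

⟦who greeted b⟧ = {x : ⟨x, b⟩ ∈ ⟦greeted⟧} = {c, h, i, j, k, l}
⟦under c⟧ = {x : ⟨x, c⟩ ∈ ⟦under⟧} = {b, f, h, i, l}
⟦horse⟧ = {a, b, c, g, h, i, k}
… ∩ ⟦who greeted b⟧ = {a, b, c, g, h, i, k} ∩ {c, h, i, j, k, l} = {c, h, i, k}
… ∩ ⟦under c⟧ = {c, h, i, k} ∩ {b, f, h, i, l} = {h, i}
⟦horse who greeted b under c⟧ = {h, i}; h ∈ this set.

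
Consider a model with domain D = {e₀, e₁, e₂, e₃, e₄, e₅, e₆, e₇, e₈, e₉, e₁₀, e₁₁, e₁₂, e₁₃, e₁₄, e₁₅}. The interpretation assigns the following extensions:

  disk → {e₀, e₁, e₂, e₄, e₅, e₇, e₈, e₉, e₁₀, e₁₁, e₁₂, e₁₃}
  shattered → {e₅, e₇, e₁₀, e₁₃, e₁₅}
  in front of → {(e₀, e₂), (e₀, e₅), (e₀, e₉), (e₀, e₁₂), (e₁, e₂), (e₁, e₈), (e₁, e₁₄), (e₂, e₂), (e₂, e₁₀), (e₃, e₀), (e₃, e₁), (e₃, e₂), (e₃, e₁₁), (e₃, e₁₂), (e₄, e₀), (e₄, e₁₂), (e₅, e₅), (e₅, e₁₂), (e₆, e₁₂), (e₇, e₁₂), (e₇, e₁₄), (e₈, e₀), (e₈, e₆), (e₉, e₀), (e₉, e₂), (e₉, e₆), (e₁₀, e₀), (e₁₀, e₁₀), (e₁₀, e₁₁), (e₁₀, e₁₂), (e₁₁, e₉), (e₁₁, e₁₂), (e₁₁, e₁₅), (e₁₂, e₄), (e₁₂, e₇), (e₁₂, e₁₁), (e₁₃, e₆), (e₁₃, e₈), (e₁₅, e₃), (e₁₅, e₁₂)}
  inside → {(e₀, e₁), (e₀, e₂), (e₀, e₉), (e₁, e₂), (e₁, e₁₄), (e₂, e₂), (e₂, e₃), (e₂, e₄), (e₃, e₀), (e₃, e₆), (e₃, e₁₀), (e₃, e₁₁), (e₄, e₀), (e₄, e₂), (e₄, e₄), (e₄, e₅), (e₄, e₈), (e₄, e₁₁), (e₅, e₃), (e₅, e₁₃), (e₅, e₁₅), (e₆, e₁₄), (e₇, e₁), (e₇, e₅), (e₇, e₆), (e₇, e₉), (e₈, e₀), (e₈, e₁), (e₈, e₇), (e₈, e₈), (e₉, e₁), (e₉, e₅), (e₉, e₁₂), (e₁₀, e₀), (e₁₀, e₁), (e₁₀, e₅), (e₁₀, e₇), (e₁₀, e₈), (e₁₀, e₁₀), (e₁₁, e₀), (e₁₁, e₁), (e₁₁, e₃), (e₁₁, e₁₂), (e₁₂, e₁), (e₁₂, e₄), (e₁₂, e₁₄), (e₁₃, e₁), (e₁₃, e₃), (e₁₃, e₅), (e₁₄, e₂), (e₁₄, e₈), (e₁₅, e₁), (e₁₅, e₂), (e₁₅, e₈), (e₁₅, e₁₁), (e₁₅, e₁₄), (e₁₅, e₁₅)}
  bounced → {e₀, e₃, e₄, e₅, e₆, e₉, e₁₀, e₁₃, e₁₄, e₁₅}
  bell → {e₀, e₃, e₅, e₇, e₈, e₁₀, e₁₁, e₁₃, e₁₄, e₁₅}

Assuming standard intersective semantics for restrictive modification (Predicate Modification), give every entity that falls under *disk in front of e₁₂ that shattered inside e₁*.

⟦in front of e₁₂⟧ = {x : ⟨x, e₁₂⟩ ∈ ⟦in front of⟧} = {e₀, e₃, e₄, e₅, e₆, e₇, e₁₀, e₁₁, e₁₅}
⟦that shattered⟧ = ⟦shattered⟧ = {e₅, e₇, e₁₀, e₁₃, e₁₅}
⟦inside e₁⟧ = {x : ⟨x, e₁⟩ ∈ ⟦inside⟧} = {e₀, e₇, e₈, e₉, e₁₀, e₁₁, e₁₂, e₁₃, e₁₅}
⟦disk⟧ = {e₀, e₁, e₂, e₄, e₅, e₇, e₈, e₉, e₁₀, e₁₁, e₁₂, e₁₃}
… ∩ ⟦in front of e₁₂⟧ = {e₀, e₁, e₂, e₄, e₅, e₇, e₈, e₉, e₁₀, e₁₁, e₁₂, e₁₃} ∩ {e₀, e₃, e₄, e₅, e₆, e₇, e₁₀, e₁₁, e₁₅} = {e₀, e₄, e₅, e₇, e₁₀, e₁₁}
… ∩ ⟦that shattered⟧ = {e₀, e₄, e₅, e₇, e₁₀, e₁₁} ∩ {e₅, e₇, e₁₀, e₁₃, e₁₅} = {e₅, e₇, e₁₀}
… ∩ ⟦inside e₁⟧ = {e₅, e₇, e₁₀} ∩ {e₀, e₇, e₈, e₉, e₁₀, e₁₁, e₁₂, e₁₃, e₁₅} = {e₇, e₁₀}
So ⟦disk in front of e₁₂ that shattered inside e₁⟧ = {e₇, e₁₀}.

{e₇, e₁₀}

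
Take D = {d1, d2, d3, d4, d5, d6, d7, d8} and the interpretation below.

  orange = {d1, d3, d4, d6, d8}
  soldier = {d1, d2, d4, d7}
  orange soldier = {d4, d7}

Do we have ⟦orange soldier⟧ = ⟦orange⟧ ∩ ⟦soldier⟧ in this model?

⟦orange⟧ ∩ ⟦soldier⟧ = {d1, d3, d4, d6, d8} ∩ {d1, d2, d4, d7} = {d1, d4}
Observed ⟦orange soldier⟧ = {d4, d7}.
These differ, so the modifier is not intersective in this model.

no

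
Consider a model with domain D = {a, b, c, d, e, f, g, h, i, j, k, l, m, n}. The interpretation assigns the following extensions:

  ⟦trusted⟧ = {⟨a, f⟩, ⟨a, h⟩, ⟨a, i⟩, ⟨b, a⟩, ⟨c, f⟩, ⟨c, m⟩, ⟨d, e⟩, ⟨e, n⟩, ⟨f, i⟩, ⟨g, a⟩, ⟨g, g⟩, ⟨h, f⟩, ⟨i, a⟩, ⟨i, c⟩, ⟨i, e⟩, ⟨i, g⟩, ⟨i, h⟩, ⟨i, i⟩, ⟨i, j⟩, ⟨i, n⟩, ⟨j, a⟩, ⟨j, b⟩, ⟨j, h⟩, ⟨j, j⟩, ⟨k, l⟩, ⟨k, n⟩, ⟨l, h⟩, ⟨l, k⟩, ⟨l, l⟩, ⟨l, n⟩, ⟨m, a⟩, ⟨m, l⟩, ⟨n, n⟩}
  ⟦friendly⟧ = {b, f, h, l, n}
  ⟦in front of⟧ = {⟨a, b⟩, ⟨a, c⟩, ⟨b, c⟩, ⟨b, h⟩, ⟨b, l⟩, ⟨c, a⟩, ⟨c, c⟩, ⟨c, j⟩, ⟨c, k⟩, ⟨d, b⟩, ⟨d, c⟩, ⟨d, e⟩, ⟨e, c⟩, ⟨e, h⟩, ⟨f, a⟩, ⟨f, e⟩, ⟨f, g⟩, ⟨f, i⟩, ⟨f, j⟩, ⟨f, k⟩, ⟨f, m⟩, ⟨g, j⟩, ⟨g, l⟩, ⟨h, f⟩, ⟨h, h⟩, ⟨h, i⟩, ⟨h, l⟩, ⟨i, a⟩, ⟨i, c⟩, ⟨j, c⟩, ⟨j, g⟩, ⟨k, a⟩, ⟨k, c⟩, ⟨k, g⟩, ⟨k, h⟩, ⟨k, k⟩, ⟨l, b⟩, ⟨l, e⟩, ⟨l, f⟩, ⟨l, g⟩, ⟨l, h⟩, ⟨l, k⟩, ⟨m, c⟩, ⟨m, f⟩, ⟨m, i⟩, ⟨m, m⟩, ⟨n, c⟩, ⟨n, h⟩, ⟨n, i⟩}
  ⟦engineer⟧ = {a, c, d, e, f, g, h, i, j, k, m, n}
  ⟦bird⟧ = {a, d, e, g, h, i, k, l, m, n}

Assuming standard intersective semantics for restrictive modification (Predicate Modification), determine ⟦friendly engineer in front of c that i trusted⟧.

⟦in front of c⟧ = {x : ⟨x, c⟩ ∈ ⟦in front of⟧} = {a, b, c, d, e, i, j, k, m, n}
⟦that i trusted⟧ = {x : ⟨i, x⟩ ∈ ⟦trusted⟧} = {a, c, e, g, h, i, j, n}
⟦engineer⟧ = {a, c, d, e, f, g, h, i, j, k, m, n}
… ∩ ⟦in front of c⟧ = {a, c, d, e, f, g, h, i, j, k, m, n} ∩ {a, b, c, d, e, i, j, k, m, n} = {a, c, d, e, i, j, k, m, n}
… ∩ ⟦that i trusted⟧ = {a, c, d, e, i, j, k, m, n} ∩ {a, c, e, g, h, i, j, n} = {a, c, e, i, j, n}
… ∩ ⟦friendly⟧ = {a, c, e, i, j, n} ∩ {b, f, h, l, n} = {n}
So ⟦friendly engineer in front of c that i trusted⟧ = {n}.

{n}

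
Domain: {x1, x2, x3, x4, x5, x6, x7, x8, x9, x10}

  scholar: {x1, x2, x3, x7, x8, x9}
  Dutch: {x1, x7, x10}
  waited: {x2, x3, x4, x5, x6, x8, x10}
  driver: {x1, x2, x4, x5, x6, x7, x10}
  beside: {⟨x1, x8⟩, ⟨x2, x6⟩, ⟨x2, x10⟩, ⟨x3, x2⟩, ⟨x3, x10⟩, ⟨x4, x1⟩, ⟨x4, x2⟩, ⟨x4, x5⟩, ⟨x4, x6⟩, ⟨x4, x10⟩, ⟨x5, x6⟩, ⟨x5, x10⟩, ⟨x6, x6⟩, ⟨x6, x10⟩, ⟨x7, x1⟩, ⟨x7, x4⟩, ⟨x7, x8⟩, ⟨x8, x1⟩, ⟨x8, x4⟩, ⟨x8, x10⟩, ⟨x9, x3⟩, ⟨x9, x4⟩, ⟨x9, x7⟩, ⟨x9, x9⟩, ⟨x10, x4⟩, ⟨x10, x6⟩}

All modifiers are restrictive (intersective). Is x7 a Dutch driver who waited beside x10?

no

⟦who waited⟧ = ⟦waited⟧ = {x2, x3, x4, x5, x6, x8, x10}
⟦beside x10⟧ = {x : ⟨x, x10⟩ ∈ ⟦beside⟧} = {x2, x3, x4, x5, x6, x8}
⟦driver⟧ = {x1, x2, x4, x5, x6, x7, x10}
… ∩ ⟦who waited⟧ = {x1, x2, x4, x5, x6, x7, x10} ∩ {x2, x3, x4, x5, x6, x8, x10} = {x2, x4, x5, x6, x10}
… ∩ ⟦beside x10⟧ = {x2, x4, x5, x6, x10} ∩ {x2, x3, x4, x5, x6, x8} = {x2, x4, x5, x6}
… ∩ ⟦Dutch⟧ = {x2, x4, x5, x6} ∩ {x1, x7, x10} = ∅
⟦Dutch driver who waited beside x10⟧ = ∅; x7 ∉ this set.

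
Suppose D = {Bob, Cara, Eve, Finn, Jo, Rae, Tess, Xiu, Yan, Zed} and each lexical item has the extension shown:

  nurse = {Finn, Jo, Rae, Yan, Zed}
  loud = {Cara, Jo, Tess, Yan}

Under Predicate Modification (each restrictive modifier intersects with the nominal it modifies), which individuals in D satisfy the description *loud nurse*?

{Jo, Yan}

⟦nurse⟧ = {Finn, Jo, Rae, Yan, Zed}
… ∩ ⟦loud⟧ = {Finn, Jo, Rae, Yan, Zed} ∩ {Cara, Jo, Tess, Yan} = {Jo, Yan}
So ⟦loud nurse⟧ = {Jo, Yan}.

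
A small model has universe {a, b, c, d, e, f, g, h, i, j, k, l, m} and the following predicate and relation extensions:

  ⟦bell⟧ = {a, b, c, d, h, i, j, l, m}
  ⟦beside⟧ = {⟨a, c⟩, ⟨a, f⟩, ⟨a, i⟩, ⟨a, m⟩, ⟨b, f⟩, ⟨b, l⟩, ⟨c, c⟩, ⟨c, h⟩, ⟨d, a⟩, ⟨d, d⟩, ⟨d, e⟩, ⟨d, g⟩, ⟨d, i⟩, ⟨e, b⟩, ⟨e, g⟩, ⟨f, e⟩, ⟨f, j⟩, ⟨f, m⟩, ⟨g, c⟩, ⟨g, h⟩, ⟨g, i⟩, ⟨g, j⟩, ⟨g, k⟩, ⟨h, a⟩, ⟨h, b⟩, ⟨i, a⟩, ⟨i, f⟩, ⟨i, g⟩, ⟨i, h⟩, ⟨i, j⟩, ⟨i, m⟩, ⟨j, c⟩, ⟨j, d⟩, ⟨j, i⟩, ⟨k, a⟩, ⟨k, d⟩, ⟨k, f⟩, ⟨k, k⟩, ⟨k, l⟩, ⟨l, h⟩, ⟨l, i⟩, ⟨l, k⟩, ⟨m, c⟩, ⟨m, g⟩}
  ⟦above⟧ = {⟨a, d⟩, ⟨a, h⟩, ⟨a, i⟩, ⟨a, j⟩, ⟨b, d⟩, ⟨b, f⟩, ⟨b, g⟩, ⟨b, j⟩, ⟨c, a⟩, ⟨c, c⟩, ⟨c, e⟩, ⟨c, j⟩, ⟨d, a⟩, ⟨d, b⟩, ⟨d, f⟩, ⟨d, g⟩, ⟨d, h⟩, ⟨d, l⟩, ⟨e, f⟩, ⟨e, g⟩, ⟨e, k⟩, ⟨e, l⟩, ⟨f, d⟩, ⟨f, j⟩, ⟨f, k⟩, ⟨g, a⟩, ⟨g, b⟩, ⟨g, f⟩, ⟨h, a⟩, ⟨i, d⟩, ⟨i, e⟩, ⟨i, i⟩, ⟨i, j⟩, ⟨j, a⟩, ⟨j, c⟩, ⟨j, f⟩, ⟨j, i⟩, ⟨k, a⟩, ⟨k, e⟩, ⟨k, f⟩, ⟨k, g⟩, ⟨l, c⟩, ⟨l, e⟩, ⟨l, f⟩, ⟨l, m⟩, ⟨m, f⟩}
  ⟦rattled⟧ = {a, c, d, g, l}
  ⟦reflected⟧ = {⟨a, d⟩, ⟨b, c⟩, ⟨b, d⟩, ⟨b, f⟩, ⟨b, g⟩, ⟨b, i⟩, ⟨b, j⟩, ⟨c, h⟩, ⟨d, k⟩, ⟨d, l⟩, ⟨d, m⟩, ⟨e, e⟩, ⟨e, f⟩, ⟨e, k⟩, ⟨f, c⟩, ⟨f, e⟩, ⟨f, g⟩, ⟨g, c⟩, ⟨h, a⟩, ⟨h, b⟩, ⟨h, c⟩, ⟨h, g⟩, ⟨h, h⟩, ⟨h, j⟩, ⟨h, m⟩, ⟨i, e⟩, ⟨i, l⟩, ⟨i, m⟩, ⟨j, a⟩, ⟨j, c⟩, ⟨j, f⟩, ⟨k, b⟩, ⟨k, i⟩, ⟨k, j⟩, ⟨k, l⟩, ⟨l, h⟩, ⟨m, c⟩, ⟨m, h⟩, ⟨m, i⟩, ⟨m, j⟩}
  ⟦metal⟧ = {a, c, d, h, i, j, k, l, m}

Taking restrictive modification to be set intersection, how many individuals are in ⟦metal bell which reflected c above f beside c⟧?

⟦which reflected c⟧ = {x : ⟨x, c⟩ ∈ ⟦reflected⟧} = {b, f, g, h, j, m}
⟦above f⟧ = {x : ⟨x, f⟩ ∈ ⟦above⟧} = {b, d, e, g, j, k, l, m}
⟦beside c⟧ = {x : ⟨x, c⟩ ∈ ⟦beside⟧} = {a, c, g, j, m}
⟦bell⟧ = {a, b, c, d, h, i, j, l, m}
… ∩ ⟦which reflected c⟧ = {a, b, c, d, h, i, j, l, m} ∩ {b, f, g, h, j, m} = {b, h, j, m}
… ∩ ⟦above f⟧ = {b, h, j, m} ∩ {b, d, e, g, j, k, l, m} = {b, j, m}
… ∩ ⟦beside c⟧ = {b, j, m} ∩ {a, c, g, j, m} = {j, m}
… ∩ ⟦metal⟧ = {j, m} ∩ {a, c, d, h, i, j, k, l, m} = {j, m}
⟦metal bell which reflected c above f beside c⟧ = {j, m}, so the cardinality is 2.

2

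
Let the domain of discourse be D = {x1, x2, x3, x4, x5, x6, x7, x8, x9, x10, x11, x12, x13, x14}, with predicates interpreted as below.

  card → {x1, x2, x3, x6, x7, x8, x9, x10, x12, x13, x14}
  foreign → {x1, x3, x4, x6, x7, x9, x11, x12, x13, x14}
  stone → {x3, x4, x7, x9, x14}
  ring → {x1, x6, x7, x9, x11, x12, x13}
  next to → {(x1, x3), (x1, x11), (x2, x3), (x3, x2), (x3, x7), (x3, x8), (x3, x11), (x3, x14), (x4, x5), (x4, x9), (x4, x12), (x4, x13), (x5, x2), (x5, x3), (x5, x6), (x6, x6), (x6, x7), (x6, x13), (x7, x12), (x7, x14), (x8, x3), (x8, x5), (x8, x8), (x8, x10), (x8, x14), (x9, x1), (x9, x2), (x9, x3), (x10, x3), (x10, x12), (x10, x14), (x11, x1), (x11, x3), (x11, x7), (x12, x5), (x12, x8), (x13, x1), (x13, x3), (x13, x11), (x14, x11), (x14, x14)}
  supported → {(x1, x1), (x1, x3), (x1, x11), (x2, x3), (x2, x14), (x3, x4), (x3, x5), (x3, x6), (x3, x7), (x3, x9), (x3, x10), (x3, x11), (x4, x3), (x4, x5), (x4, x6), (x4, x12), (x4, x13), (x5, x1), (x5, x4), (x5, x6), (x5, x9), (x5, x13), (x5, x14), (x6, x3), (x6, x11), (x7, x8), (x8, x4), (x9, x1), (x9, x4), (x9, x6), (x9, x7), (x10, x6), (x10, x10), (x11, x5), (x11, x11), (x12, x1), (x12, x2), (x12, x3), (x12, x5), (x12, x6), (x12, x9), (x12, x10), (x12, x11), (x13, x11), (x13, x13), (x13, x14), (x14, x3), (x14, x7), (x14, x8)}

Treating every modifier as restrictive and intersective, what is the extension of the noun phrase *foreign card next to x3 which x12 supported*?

⟦next to x3⟧ = {x : ⟨x, x3⟩ ∈ ⟦next to⟧} = {x1, x2, x5, x8, x9, x10, x11, x13}
⟦which x12 supported⟧ = {x : ⟨x12, x⟩ ∈ ⟦supported⟧} = {x1, x2, x3, x5, x6, x9, x10, x11}
⟦card⟧ = {x1, x2, x3, x6, x7, x8, x9, x10, x12, x13, x14}
… ∩ ⟦next to x3⟧ = {x1, x2, x3, x6, x7, x8, x9, x10, x12, x13, x14} ∩ {x1, x2, x5, x8, x9, x10, x11, x13} = {x1, x2, x8, x9, x10, x13}
… ∩ ⟦which x12 supported⟧ = {x1, x2, x8, x9, x10, x13} ∩ {x1, x2, x3, x5, x6, x9, x10, x11} = {x1, x2, x9, x10}
… ∩ ⟦foreign⟧ = {x1, x2, x9, x10} ∩ {x1, x3, x4, x6, x7, x9, x11, x12, x13, x14} = {x1, x9}
So ⟦foreign card next to x3 which x12 supported⟧ = {x1, x9}.

{x1, x9}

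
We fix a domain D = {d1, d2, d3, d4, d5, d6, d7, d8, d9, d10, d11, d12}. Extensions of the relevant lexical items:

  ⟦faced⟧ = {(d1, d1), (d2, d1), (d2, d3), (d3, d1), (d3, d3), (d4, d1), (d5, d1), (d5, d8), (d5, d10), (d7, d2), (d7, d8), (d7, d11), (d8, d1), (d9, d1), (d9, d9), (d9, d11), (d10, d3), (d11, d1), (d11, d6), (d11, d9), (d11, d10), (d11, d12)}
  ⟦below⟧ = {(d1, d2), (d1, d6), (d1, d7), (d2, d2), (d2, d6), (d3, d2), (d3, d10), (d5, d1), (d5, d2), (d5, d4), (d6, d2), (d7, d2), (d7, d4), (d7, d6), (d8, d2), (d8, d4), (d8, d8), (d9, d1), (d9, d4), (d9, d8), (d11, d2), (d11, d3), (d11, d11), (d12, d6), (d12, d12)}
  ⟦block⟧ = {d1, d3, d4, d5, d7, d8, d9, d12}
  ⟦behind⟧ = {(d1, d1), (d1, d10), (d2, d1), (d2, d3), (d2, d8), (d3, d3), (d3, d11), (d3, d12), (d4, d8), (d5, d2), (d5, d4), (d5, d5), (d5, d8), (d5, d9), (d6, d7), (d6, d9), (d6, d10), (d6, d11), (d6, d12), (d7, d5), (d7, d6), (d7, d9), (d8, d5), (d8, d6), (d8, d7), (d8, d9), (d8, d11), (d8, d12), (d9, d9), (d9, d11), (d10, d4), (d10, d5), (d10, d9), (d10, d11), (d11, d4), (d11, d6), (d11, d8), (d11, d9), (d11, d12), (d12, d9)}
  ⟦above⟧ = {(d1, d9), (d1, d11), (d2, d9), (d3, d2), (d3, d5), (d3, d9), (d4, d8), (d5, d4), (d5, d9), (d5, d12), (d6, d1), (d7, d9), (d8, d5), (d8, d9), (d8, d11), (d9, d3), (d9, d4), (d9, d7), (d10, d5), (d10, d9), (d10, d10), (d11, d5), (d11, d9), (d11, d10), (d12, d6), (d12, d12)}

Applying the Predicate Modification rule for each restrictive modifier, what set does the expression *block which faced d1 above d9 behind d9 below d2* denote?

⟦which faced d1⟧ = {x : ⟨x, d1⟩ ∈ ⟦faced⟧} = {d1, d2, d3, d4, d5, d8, d9, d11}
⟦above d9⟧ = {x : ⟨x, d9⟩ ∈ ⟦above⟧} = {d1, d2, d3, d5, d7, d8, d10, d11}
⟦behind d9⟧ = {x : ⟨x, d9⟩ ∈ ⟦behind⟧} = {d5, d6, d7, d8, d9, d10, d11, d12}
⟦below d2⟧ = {x : ⟨x, d2⟩ ∈ ⟦below⟧} = {d1, d2, d3, d5, d6, d7, d8, d11}
⟦block⟧ = {d1, d3, d4, d5, d7, d8, d9, d12}
… ∩ ⟦which faced d1⟧ = {d1, d3, d4, d5, d7, d8, d9, d12} ∩ {d1, d2, d3, d4, d5, d8, d9, d11} = {d1, d3, d4, d5, d8, d9}
… ∩ ⟦above d9⟧ = {d1, d3, d4, d5, d8, d9} ∩ {d1, d2, d3, d5, d7, d8, d10, d11} = {d1, d3, d5, d8}
… ∩ ⟦behind d9⟧ = {d1, d3, d5, d8} ∩ {d5, d6, d7, d8, d9, d10, d11, d12} = {d5, d8}
… ∩ ⟦below d2⟧ = {d5, d8} ∩ {d1, d2, d3, d5, d6, d7, d8, d11} = {d5, d8}
So ⟦block which faced d1 above d9 behind d9 below d2⟧ = {d5, d8}.

{d5, d8}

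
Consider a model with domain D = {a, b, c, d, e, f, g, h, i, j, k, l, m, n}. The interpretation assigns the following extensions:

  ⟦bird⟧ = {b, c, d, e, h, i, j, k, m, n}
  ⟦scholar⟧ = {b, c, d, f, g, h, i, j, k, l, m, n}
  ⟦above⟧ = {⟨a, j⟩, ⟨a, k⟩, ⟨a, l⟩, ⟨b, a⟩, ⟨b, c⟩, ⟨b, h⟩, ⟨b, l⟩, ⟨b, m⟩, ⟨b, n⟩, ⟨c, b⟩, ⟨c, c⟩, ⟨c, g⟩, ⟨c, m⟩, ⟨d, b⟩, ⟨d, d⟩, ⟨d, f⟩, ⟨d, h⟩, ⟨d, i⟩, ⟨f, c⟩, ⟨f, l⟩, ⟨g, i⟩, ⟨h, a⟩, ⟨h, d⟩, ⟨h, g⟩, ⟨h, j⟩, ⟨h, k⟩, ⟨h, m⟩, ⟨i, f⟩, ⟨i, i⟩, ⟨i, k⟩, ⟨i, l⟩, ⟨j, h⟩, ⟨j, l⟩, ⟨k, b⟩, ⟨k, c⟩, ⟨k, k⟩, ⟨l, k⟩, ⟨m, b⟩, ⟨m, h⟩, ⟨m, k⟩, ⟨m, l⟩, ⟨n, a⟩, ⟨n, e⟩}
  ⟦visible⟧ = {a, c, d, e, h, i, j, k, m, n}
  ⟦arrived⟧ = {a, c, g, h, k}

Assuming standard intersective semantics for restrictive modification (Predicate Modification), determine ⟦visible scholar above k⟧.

⟦above k⟧ = {x : ⟨x, k⟩ ∈ ⟦above⟧} = {a, h, i, k, l, m}
⟦scholar⟧ = {b, c, d, f, g, h, i, j, k, l, m, n}
… ∩ ⟦above k⟧ = {b, c, d, f, g, h, i, j, k, l, m, n} ∩ {a, h, i, k, l, m} = {h, i, k, l, m}
… ∩ ⟦visible⟧ = {h, i, k, l, m} ∩ {a, c, d, e, h, i, j, k, m, n} = {h, i, k, m}
So ⟦visible scholar above k⟧ = {h, i, k, m}.

{h, i, k, m}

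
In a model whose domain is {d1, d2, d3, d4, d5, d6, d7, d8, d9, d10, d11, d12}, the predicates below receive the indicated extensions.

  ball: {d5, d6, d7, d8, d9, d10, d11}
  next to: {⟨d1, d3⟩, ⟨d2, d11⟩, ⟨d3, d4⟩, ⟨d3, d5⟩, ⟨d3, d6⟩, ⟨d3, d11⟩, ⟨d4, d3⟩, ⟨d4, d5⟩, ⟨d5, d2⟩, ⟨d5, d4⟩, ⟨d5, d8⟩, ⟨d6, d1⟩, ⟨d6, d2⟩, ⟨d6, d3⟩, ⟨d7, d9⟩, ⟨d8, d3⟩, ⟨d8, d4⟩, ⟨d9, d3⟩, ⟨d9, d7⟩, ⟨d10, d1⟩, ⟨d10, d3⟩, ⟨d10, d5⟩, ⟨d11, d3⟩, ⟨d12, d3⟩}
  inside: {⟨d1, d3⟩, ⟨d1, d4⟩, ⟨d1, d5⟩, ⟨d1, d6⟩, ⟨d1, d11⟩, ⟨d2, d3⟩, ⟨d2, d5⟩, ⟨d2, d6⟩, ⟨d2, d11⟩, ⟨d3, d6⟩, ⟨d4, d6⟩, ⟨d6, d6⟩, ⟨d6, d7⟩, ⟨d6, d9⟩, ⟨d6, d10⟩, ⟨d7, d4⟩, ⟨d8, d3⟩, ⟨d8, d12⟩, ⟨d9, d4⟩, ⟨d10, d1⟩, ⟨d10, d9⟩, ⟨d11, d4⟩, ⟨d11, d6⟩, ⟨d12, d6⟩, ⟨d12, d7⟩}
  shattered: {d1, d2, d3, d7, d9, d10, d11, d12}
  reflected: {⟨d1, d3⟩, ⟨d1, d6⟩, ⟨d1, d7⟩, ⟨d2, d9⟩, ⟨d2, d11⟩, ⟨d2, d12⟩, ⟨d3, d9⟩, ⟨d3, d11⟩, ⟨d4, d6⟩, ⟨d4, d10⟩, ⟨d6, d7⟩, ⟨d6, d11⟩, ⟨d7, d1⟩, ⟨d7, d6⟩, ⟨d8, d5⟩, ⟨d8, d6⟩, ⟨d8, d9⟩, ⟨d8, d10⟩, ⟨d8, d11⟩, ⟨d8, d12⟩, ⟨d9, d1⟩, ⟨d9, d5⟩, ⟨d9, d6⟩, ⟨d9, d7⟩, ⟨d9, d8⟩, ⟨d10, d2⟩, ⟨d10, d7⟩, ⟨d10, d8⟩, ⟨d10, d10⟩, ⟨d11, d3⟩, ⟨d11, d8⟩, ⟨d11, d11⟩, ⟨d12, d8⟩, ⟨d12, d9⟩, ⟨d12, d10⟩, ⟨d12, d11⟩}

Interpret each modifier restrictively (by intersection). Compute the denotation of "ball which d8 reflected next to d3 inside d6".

{d6, d11}

⟦which d8 reflected⟧ = {x : ⟨d8, x⟩ ∈ ⟦reflected⟧} = {d5, d6, d9, d10, d11, d12}
⟦next to d3⟧ = {x : ⟨x, d3⟩ ∈ ⟦next to⟧} = {d1, d4, d6, d8, d9, d10, d11, d12}
⟦inside d6⟧ = {x : ⟨x, d6⟩ ∈ ⟦inside⟧} = {d1, d2, d3, d4, d6, d11, d12}
⟦ball⟧ = {d5, d6, d7, d8, d9, d10, d11}
… ∩ ⟦which d8 reflected⟧ = {d5, d6, d7, d8, d9, d10, d11} ∩ {d5, d6, d9, d10, d11, d12} = {d5, d6, d9, d10, d11}
… ∩ ⟦next to d3⟧ = {d5, d6, d9, d10, d11} ∩ {d1, d4, d6, d8, d9, d10, d11, d12} = {d6, d9, d10, d11}
… ∩ ⟦inside d6⟧ = {d6, d9, d10, d11} ∩ {d1, d2, d3, d4, d6, d11, d12} = {d6, d11}
So ⟦ball which d8 reflected next to d3 inside d6⟧ = {d6, d11}.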